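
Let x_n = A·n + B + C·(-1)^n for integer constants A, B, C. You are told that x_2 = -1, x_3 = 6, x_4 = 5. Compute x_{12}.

At n = 2, 3, 4: 2A + B + C = -1; 3A + B - C = 6; 4A + B + C = 5.
Subtracting the first from the second: A - 2C = 7.
Subtracting the second from the third: A + 2C = -1.
Solving: C = -2, A = 3, then B = -5.
Therefore x_{12} = 36 + (-5) + (-2)·1 = 29.

29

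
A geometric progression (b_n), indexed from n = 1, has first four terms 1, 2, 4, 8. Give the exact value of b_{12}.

Common ratio r = 2.
b_n = 1·2^(n-1).
b_{12} = 1·2^11 = 2048.

2048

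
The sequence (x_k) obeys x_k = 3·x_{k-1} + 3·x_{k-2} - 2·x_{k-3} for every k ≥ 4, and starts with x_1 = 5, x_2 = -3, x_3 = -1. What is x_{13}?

-2219800

Applying the relation repeatedly:
x_4 = -22; x_5 = -63; x_6 = -253; x_7 = -904; x_8 = -3345; x_9 = -12241; x_{10} = -44950; x_{11} = -164883; x_{12} = -605017; x_{13} = -2219800.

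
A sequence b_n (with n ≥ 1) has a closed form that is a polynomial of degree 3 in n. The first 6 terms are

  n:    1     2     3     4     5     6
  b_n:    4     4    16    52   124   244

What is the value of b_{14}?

1st diffs: 0, 12, 36, 72, 120.
2nd diffs: 12, 24, 36, 48.
3rd diffs: 12, 12, 12 (constant).
So b_n = 2n^3 - 6n^2 + 4n + 4.
Evaluating at n = 14 gives b_{14} = 4372.

4372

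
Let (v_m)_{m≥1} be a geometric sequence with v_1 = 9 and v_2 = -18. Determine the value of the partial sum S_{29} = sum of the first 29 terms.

1610612739

Common ratio r = -2.
v_m = 9·(-2)^(m-1).
S = 9·((-2)^29 - 1)/(-2 - 1) = 9·(-536870912 - 1)/(-3) = 1610612739.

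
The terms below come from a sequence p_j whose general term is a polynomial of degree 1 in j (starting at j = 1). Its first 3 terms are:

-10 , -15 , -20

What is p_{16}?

1st diffs: -5, -5 (constant).
So p_j = -5j - 5.
Evaluating at j = 16 gives p_{16} = -85.

-85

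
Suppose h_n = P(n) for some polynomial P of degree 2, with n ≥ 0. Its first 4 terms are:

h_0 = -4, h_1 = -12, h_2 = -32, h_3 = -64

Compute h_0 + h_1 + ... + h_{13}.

-5152

1st diffs: -8, -20, -32.
2nd diffs: -12, -12 (constant).
Newton forward-difference form: h_n = -4 + (-8)·C(n,1) + (-12)·C(n,2).
Continuing: …, -108, -164, -232, -312, …, h_{13} = -1044.
Summing n = 0..13 (14 terms) gives -5152.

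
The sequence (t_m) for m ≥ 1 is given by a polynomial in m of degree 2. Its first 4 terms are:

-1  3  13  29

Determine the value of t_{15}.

601

1st diffs: 4, 10, 16.
2nd diffs: 6, 6 (constant).
Newton forward-difference form: t_m = -1 + 4·C(m-1,1) + 6·C(m-1,2).
At m = 15: m-1 = 14, so t_{15} = -1 + 56 + 546 = 601.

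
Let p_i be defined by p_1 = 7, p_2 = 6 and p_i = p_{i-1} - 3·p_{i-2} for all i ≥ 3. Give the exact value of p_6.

111

Compute successive terms:
p_3 = -15;  p_4 = -33;  p_5 = 12;  p_6 = 111.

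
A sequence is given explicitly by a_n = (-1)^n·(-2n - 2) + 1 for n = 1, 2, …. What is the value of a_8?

-17

(-1)^8 = 1; -2n - 2 at n=8 is -18; so a_8 = -17.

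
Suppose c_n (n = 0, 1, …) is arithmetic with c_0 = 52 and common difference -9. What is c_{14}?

c_n = 52 + (n - 0)·(-9).
c_{14} = 52 + 14·(-9) = -74.

-74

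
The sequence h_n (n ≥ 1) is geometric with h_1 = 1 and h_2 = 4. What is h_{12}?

Common ratio r = 4.
h_n = 1·4^(n-1).
h_{12} = 1·4^11 = 4194304.

4194304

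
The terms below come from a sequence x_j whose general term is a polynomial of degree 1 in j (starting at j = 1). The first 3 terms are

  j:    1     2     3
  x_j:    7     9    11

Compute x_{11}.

1st diffs: 2, 2 (constant).
So x_j = 2j + 5.
Evaluating at j = 11 gives x_{11} = 27.

27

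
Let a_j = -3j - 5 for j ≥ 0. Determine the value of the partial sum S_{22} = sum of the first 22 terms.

Over j = 0..21: Σj = 231.
Total = (-3)·231 + (-5)·22 = -803.

-803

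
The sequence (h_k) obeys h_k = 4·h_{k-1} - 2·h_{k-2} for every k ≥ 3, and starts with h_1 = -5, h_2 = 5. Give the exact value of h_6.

Compute successive terms:
h_3 = 30  h_4 = 110  h_5 = 380  h_6 = 1300.

1300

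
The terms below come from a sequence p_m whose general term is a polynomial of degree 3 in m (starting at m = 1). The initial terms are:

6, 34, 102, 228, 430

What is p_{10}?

3210

1st diffs: 28, 68, 126, 202.
2nd diffs: 40, 58, 76.
3rd diffs: 18, 18 (constant).
Newton forward-difference form: p_m = 6 + 28·C(m-1,1) + 40·C(m-1,2) + 18·C(m-1,3).
At m = 10: m-1 = 9, so p_{10} = 6 + 252 + 1440 + 1512 = 3210.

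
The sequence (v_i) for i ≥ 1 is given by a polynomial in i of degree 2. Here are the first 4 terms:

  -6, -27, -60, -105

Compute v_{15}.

1st diffs: -21, -33, -45.
2nd diffs: -12, -12 (constant).
Newton forward-difference form: v_i = -6 + (-21)·C(i-1,1) + (-12)·C(i-1,2).
At i = 15: i-1 = 14, so v_{15} = -6 - 294 - 1092 = -1392.

-1392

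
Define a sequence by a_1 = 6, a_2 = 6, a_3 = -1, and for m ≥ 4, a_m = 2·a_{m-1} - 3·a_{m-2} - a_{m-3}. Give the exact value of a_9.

456

Step forward from the initial values:
a_4 = -26; a_5 = -55; a_6 = -31; a_7 = 129; a_8 = 406; a_9 = 456.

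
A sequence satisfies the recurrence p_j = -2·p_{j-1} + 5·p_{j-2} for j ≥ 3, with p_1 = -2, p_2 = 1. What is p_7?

Step forward from the initial values:
p_3 = -12  p_4 = 29  p_5 = -118  p_6 = 381  p_7 = -1352.

-1352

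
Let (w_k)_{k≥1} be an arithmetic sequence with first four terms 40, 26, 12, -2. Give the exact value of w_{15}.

-156

Common difference d = -14.
w_k = 40 + (k - 1)·(-14).
w_{15} = 40 + 14·(-14) = -156.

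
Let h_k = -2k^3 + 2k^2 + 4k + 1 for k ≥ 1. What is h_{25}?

h_{25} = -2·25^3 + 2·25^2 + 4·25 + 1 = -29899.

-29899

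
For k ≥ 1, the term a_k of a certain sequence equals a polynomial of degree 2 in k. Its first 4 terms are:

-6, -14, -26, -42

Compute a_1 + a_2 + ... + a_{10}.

1st diffs: -8, -12, -16.
2nd diffs: -4, -4 (constant).
Newton forward-difference form: a_k = -6 + (-8)·C(k-1,1) + (-4)·C(k-1,2).
Continuing: …, -62, -86, -114, -146, …, a_{10} = -222.
Summing k = 1..10 (10 terms) gives -900.

-900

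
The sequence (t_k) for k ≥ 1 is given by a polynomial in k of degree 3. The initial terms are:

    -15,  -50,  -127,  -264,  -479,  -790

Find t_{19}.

-21759

1st diffs: -35, -77, -137, -215, -311.
2nd diffs: -42, -60, -78, -96.
3rd diffs: -18, -18, -18 (constant).
Newton forward-difference form: t_k = -15 + (-35)·C(k-1,1) + (-42)·C(k-1,2) + (-18)·C(k-1,3).
At k = 19: k-1 = 18, so t_{19} = -15 - 630 - 6426 - 14688 = -21759.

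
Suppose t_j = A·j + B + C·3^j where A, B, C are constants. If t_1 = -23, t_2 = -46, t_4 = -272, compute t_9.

The three given values yield: A + B + 3C = -23; 2A + B + 9C = -46; 4A + B + 81C = -272.
Subtracting the first from the second: A + 6C = -23.
Subtracting the second from the third: 2A + 72C = -226.
Solving: C = -3, A = -5, then B = -9.
Hence t_9 = -5·9 + (-9) + (-3)·19683 = -59103.

-59103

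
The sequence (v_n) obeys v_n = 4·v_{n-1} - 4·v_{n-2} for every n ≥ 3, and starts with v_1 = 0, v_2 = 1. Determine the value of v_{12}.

11264

Compute successive terms:
v_3 = 4; v_4 = 12; v_5 = 32; v_6 = 80; v_7 = 192; v_8 = 448; v_9 = 1024; v_{10} = 2304; v_{11} = 5120; v_{12} = 11264.
(Characteristic roots are 2 and 2.)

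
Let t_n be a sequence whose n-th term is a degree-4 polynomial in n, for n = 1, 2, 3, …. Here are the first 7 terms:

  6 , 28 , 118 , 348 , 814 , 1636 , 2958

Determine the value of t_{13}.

32478

1st diffs: 22, 90, 230, 466, 822, 1322.
2nd diffs: 68, 140, 236, 356, 500.
3rd diffs: 72, 96, 120, 144.
4th diffs: 24, 24, 24 (constant).
So t_n = n^4 + 2n^3 - 3n^2 + 2n + 4.
Evaluating at n = 13 gives t_{13} = 32478.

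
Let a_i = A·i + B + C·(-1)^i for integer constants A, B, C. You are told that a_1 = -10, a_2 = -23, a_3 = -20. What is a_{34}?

-183

Write the equations: A + B - C = -10; 2A + B + C = -23; 3A + B - C = -20.
Subtracting the first from the second: A + 2C = -13.
Subtracting the second from the third: A - 2C = 3.
Solving: C = -4, A = -5, then B = -9.
Hence a_{34} = -5·34 + (-9) + (-4)·1 = -183.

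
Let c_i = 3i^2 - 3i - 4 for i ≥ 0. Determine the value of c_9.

212

c_9 = 3·9^2 - 3·9 - 4 = 212.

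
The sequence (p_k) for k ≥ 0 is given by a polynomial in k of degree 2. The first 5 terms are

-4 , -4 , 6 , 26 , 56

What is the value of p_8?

276

1st diffs: 0, 10, 20, 30.
2nd diffs: 10, 10, 10 (constant).
Newton forward-difference form: p_k = -4 + 10·C(k,2).
At k = 8: k = 8, so p_8 = -4 + 280 = 276.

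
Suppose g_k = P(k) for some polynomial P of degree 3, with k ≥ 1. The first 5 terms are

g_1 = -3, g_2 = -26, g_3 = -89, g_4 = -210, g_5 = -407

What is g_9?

1st diffs: -23, -63, -121, -197.
2nd diffs: -40, -58, -76.
3rd diffs: -18, -18 (constant).
Newton forward-difference form: g_k = -3 + (-23)·C(k-1,1) + (-40)·C(k-1,2) + (-18)·C(k-1,3).
At k = 9: k-1 = 8, so g_9 = -3 - 184 - 1120 - 1008 = -2315.

-2315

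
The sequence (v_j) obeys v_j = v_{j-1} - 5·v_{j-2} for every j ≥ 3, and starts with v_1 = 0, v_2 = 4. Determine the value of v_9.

v_3 = 4;  v_4 = -16;  v_5 = -36;  v_6 = 44;  v_7 = 224;  v_8 = 4;  v_9 = -1116.

-1116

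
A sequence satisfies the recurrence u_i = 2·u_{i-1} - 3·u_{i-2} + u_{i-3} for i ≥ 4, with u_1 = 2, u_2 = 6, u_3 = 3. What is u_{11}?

Step forward from the initial values:
u_4 = -10, u_5 = -23, u_6 = -13, u_7 = 33, u_8 = 82, u_9 = 52, u_{10} = -109, u_{11} = -292.

-292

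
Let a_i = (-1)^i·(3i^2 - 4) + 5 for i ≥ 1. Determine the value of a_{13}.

-498

(-1)^13 = -1; 3i^2 - 4 at i=13 is 503; so a_{13} = -498.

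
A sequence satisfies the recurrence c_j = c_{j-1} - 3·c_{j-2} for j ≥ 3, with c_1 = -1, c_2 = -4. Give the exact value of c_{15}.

Applying the relation repeatedly:
c_3 = -1;  c_4 = 11;  c_5 = 14;  …;  c_{12} = -919;  c_{13} = 119;  c_{14} = 2876;  c_{15} = 2519.

2519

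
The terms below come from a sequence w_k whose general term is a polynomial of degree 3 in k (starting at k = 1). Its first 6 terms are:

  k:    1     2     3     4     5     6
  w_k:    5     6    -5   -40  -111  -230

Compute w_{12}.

1st diffs: 1, -11, -35, -71, -119.
2nd diffs: -12, -24, -36, -48.
3rd diffs: -12, -12, -12 (constant).
Newton forward-difference form: w_k = 5 + 1·C(k-1,1) + (-12)·C(k-1,2) + (-12)·C(k-1,3).
At k = 12: k-1 = 11, so w_{12} = 5 + 11 - 660 - 1980 = -2624.

-2624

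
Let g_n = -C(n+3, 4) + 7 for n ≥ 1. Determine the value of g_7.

-203

C(10, 4) = 210, so g_7 = -203.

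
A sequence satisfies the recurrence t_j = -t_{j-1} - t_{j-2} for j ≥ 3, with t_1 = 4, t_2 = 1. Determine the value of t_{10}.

Step forward from the initial values:
t_3 = -5  t_4 = 4  t_5 = 1  t_6 = -5  t_7 = 4  t_8 = 1  t_9 = -5  t_{10} = 4.

4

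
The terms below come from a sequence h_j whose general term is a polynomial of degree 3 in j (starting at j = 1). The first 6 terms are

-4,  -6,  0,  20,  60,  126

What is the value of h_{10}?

770

1st diffs: -2, 6, 20, 40, 66.
2nd diffs: 8, 14, 20, 26.
3rd diffs: 6, 6, 6 (constant).
Newton forward-difference form: h_j = -4 + (-2)·C(j-1,1) + 8·C(j-1,2) + 6·C(j-1,3).
At j = 10: j-1 = 9, so h_{10} = -4 - 18 + 288 + 504 = 770.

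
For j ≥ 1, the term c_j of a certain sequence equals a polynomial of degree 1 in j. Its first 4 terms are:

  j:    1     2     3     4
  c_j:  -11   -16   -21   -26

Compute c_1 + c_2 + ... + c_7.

1st diffs: -5, -5, -5 (constant).
So c_j = -5j - 6.
Continuing: -31, -36, -41.
Summing j = 1..7 (7 terms) gives -182.

-182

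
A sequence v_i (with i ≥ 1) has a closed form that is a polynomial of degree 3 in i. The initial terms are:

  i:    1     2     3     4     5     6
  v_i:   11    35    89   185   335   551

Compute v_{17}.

1st diffs: 24, 54, 96, 150, 216.
2nd diffs: 30, 42, 54, 66.
3rd diffs: 12, 12, 12 (constant).
So v_i = 2i^3 + 3i^2 + i + 5.
Evaluating at i = 17 gives v_{17} = 10715.

10715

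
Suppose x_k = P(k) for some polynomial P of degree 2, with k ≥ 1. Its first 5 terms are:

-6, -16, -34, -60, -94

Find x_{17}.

-1126

1st diffs: -10, -18, -26, -34.
2nd diffs: -8, -8, -8 (constant).
So x_k = -4k^2 + 2k - 4.
Evaluating at k = 17 gives x_{17} = -1126.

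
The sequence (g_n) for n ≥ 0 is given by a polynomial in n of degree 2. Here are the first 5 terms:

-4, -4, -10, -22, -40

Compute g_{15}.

1st diffs: 0, -6, -12, -18.
2nd diffs: -6, -6, -6 (constant).
Newton forward-difference form: g_n = -4 + (-6)·C(n,2).
At n = 15: n = 15, so g_{15} = -4 - 630 = -634.

-634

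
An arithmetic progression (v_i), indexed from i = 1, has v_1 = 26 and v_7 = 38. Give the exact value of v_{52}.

Common difference d = (38 - 26) / (7 - 1) = 2.
v_i = 26 + (i - 1)·2.
v_{52} = 26 + 51·2 = 128.

128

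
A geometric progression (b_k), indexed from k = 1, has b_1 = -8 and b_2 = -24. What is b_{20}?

Common ratio r = 3.
b_k = (-8)·3^(k-1).
b_{20} = (-8)·3^19 = -9298091736.

-9298091736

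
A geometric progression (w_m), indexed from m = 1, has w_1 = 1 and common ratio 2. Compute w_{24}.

w_m = 1·2^(m-1).
w_{24} = 1·2^23 = 8388608.

8388608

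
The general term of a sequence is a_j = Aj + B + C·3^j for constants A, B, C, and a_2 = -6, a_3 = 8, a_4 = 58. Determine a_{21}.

At j = 2, 3, 4: 2A + B + 9C = -6; 3A + B + 27C = 8; 4A + B + 81C = 58.
Subtracting the first from the second: A + 18C = 14.
Subtracting the second from the third: A + 54C = 50.
Solving: C = 1, A = -4, then B = -7.
Therefore a_{21} = -84 + (-7) + 1·10460353203 = 10460353112.

10460353112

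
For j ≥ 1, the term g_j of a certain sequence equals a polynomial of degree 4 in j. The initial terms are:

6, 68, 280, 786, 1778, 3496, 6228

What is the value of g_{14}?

1st diffs: 62, 212, 506, 992, 1718, 2732.
2nd diffs: 150, 294, 486, 726, 1014.
3rd diffs: 144, 192, 240, 288.
4th diffs: 48, 48, 48 (constant).
Newton forward-difference form: g_j = 6 + 62·C(j-1,1) + 150·C(j-1,2) + 144·C(j-1,3) + 48·C(j-1,4).
At j = 14: j-1 = 13, so g_{14} = 6 + 806 + 11700 + 41184 + 34320 = 88016.

88016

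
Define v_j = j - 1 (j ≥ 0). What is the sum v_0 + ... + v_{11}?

54

Over j = 0..11: Σj = 66.
Total = (1)·66 + (-1)·12 = 54.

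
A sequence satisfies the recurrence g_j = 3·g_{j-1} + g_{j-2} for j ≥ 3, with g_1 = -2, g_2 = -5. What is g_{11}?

Applying the relation repeatedly:
g_3 = -17; g_4 = -56; g_5 = -185; g_6 = -611; g_7 = -2018; g_8 = -6665; g_9 = -22013; g_{10} = -72704; g_{11} = -240125.

-240125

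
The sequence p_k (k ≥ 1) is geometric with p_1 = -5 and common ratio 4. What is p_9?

-327680

p_k = (-5)·4^(k-1).
p_9 = (-5)·4^8 = -327680.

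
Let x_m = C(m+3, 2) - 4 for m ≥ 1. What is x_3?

C(6, 2) = 15, so x_3 = 11.

11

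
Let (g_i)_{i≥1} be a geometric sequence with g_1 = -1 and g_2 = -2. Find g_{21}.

-1048576

Common ratio r = 2.
g_i = (-1)·2^(i-1).
g_{21} = (-1)·2^20 = -1048576.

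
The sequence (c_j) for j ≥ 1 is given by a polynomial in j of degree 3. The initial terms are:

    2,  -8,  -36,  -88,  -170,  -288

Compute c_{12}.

-2088

1st diffs: -10, -28, -52, -82, -118.
2nd diffs: -18, -24, -30, -36.
3rd diffs: -6, -6, -6 (constant).
Newton forward-difference form: c_j = 2 + (-10)·C(j-1,1) + (-18)·C(j-1,2) + (-6)·C(j-1,3).
At j = 12: j-1 = 11, so c_{12} = 2 - 110 - 990 - 990 = -2088.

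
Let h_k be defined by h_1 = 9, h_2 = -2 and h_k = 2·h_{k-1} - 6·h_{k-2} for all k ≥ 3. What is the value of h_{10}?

Compute successive terms:
h_3 = -58; h_4 = -104; h_5 = 140; h_6 = 904; h_7 = 968; h_8 = -3488; h_9 = -12784; h_{10} = -4640.

-4640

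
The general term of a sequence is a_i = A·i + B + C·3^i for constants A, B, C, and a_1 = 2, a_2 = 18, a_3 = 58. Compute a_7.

Plug in i = 1, 2, 3: A + B + 3C = 2; 2A + B + 9C = 18; 3A + B + 27C = 58.
Subtracting the first from the second: A + 6C = 16.
Subtracting the second from the third: A + 18C = 40.
Solving: C = 2, A = 4, then B = -8.
So a_i = 4·i + (-8) + 2·3^i; at i=7 this is 4394.

4394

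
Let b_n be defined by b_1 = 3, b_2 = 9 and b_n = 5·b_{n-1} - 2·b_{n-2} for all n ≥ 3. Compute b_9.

Iterate the recurrence:
b_3 = 39, b_4 = 177, b_5 = 807, b_6 = 3681, b_7 = 16791, b_8 = 76593, b_9 = 349383.

349383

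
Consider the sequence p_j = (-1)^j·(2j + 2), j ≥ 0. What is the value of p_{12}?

(-1)^12 = 1; 2j + 2 at j=12 is 26; so p_{12} = 26.

26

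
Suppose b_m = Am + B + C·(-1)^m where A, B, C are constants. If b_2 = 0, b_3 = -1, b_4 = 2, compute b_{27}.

23

The three given values yield: 2A + B + C = 0; 3A + B - C = -1; 4A + B + C = 2.
Subtracting the first from the second: A - 2C = -1.
Subtracting the second from the third: A + 2C = 3.
Solving: C = 1, A = 1, then B = -3.
Hence b_{27} = 1·27 + (-3) + 1·(-1) = 23.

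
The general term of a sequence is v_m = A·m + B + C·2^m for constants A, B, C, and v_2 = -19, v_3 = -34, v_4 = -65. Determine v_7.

-510

Plug in m = 2, 3, 4: 2A + B + 4C = -19; 3A + B + 8C = -34; 4A + B + 16C = -65.
Subtracting the first from the second: A + 4C = -15.
Subtracting the second from the third: A + 8C = -31.
Solving: C = -4, A = 1, then B = -5.
So v_m = 1·m + (-5) + (-4)·2^m; at m=7 this is -510.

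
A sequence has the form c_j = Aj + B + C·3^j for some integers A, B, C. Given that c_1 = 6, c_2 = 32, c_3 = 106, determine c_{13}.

6377310

Write the equations: A + B + 3C = 6; 2A + B + 9C = 32; 3A + B + 27C = 106.
Subtracting the first from the second: A + 6C = 26.
Subtracting the second from the third: A + 18C = 74.
Solving: C = 4, A = 2, then B = -8.
Hence c_{13} = 2·13 + (-8) + 4·1594323 = 6377310.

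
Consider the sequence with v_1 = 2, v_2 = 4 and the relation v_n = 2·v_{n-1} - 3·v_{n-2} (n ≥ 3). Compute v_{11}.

-526

Step forward from the initial values:
v_3 = 2  v_4 = -8  v_5 = -22  v_6 = -20  v_7 = 26  v_8 = 112  v_9 = 146  v_{10} = -44  v_{11} = -526.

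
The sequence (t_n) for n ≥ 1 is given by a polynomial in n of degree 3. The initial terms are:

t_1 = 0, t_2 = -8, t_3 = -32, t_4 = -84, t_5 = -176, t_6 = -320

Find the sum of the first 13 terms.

-13780

1st diffs: -8, -24, -52, -92, -144.
2nd diffs: -16, -28, -40, -52.
3rd diffs: -12, -12, -12 (constant).
Newton forward-difference form: t_n = (-8)·C(n-1,1) + (-16)·C(n-1,2) + (-12)·C(n-1,3).
Continuing: …, -528, -812, -1184, -1656, …, t_{13} = -3792.
Summing n = 1..13 (13 terms) gives -13780.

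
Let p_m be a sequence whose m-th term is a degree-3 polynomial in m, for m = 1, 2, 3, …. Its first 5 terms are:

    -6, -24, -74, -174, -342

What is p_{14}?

-7884

1st diffs: -18, -50, -100, -168.
2nd diffs: -32, -50, -68.
3rd diffs: -18, -18 (constant).
Newton forward-difference form: p_m = -6 + (-18)·C(m-1,1) + (-32)·C(m-1,2) + (-18)·C(m-1,3).
At m = 14: m-1 = 13, so p_{14} = -6 - 234 - 2496 - 5148 = -7884.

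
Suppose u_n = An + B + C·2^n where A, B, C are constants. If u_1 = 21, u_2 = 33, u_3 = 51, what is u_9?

Write the equations: A + B + 2C = 21; 2A + B + 4C = 33; 3A + B + 8C = 51.
Subtracting the first from the second: A + 2C = 12.
Subtracting the second from the third: A + 4C = 18.
Solving: C = 3, A = 6, then B = 9.
Therefore u_9 = 54 + 9 + 3·512 = 1599.

1599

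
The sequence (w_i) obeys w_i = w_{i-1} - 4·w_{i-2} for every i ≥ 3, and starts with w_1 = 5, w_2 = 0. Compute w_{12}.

Step forward from the initial values:
w_3 = -20, w_4 = -20, w_5 = 60, w_6 = 140, w_7 = -100, w_8 = -660, w_9 = -260, w_{10} = 2380, w_{11} = 3420, w_{12} = -6100.

-6100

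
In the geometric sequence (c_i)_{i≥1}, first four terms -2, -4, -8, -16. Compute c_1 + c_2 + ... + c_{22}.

Common ratio r = 2.
c_i = (-2)·2^(i-1).
S = (-2)·(2^22 - 1)/(2 - 1) = (-2)·(4194304 - 1)/(1) = -8388606.

-8388606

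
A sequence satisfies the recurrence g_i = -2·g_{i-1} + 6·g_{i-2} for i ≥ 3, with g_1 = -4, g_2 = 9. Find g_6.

1884

Compute successive terms:
g_3 = -42;  g_4 = 138;  g_5 = -528;  g_6 = 1884.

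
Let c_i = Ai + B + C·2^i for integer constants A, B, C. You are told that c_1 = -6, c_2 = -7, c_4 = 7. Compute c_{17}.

Plug in i = 1, 2, 4: A + B + 2C = -6; 2A + B + 4C = -7; 4A + B + 16C = 7.
Subtracting the first from the second: A + 2C = -1.
Subtracting the second from the third: 2A + 12C = 14.
Solving: C = 2, A = -5, then B = -5.
So c_i = -5·i + (-5) + 2·2^i; at i=17 this is 262054.

262054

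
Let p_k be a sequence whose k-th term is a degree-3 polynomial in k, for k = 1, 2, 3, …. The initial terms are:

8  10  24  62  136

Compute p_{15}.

1st diffs: 2, 14, 38, 74.
2nd diffs: 12, 24, 36.
3rd diffs: 12, 12 (constant).
Newton forward-difference form: p_k = 8 + 2·C(k-1,1) + 12·C(k-1,2) + 12·C(k-1,3).
At k = 15: k-1 = 14, so p_{15} = 8 + 28 + 1092 + 4368 = 5496.

5496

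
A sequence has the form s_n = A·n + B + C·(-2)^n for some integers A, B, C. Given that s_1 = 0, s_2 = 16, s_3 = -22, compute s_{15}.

At n = 1, 2, 3: A + B - 2C = 0; 2A + B + 4C = 16; 3A + B - 8C = -22.
Subtracting the first from the second: A + 6C = 16.
Subtracting the second from the third: A - 12C = -38.
Solving: C = 3, A = -2, then B = 8.
Therefore s_{15} = -30 + 8 + 3·(-32768) = -98326.

-98326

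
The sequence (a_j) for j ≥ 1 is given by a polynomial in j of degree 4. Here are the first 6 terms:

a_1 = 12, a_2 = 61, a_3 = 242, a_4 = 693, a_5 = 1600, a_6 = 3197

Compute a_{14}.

84733

1st diffs: 49, 181, 451, 907, 1597.
2nd diffs: 132, 270, 456, 690.
3rd diffs: 138, 186, 234.
4th diffs: 48, 48 (constant).
So a_j = 2j^4 + 3j^3 - 2j^2 + 4j + 5.
Evaluating at j = 14 gives a_{14} = 84733.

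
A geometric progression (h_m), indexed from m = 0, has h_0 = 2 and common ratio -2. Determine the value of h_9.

h_m = 2·(-2)^(m-0).
h_9 = 2·(-2)^9 = -1024.

-1024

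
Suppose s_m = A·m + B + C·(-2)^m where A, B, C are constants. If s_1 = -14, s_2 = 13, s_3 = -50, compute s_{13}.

Write the equations: A + B - 2C = -14; 2A + B + 4C = 13; 3A + B - 8C = -50.
Subtracting the first from the second: A + 6C = 27.
Subtracting the second from the third: A - 12C = -63.
Solving: C = 5, A = -3, then B = -1.
Therefore s_{13} = -39 + (-1) + 5·(-8192) = -41000.

-41000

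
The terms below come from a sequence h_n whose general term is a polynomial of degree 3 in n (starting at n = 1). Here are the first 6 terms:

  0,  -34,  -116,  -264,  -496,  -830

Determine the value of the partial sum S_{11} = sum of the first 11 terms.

-15730

1st diffs: -34, -82, -148, -232, -334.
2nd diffs: -48, -66, -84, -102.
3rd diffs: -18, -18, -18 (constant).
So h_n = -3n^3 - 6n^2 + 5n + 4.
Continuing: …, -1284, -1876, -2624, -3546, …, h_{11} = -4660.
Summing n = 1..11 (11 terms) gives -15730.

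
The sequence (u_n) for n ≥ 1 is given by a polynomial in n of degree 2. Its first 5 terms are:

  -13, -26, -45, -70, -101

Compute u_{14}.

1st diffs: -13, -19, -25, -31.
2nd diffs: -6, -6, -6 (constant).
So u_n = -3n^2 - 4n - 6.
Evaluating at n = 14 gives u_{14} = -650.

-650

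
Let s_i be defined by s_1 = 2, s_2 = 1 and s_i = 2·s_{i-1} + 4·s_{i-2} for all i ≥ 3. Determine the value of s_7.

Step forward from the initial values:
s_3 = 10, s_4 = 24, s_5 = 88, s_6 = 272, s_7 = 896.

896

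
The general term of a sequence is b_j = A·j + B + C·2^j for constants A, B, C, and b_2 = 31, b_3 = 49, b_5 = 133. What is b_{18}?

786547

Plug in j = 2, 3, 5: 2A + B + 4C = 31; 3A + B + 8C = 49; 5A + B + 32C = 133.
Subtracting the first from the second: A + 4C = 18.
Subtracting the second from the third: 2A + 24C = 84.
Solving: C = 3, A = 6, then B = 7.
Therefore b_{18} = 108 + 7 + 3·262144 = 786547.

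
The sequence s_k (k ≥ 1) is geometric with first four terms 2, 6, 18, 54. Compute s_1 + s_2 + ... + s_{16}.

43046720

Common ratio r = 3.
s_k = 2·3^(k-1).
S = 2·(3^16 - 1)/(3 - 1) = 2·(43046721 - 1)/(2) = 43046720.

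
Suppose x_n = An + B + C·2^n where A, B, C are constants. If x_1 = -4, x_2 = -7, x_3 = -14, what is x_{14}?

The three given values yield: A + B + 2C = -4; 2A + B + 4C = -7; 3A + B + 8C = -14.
Subtracting the first from the second: A + 2C = -3.
Subtracting the second from the third: A + 4C = -7.
Solving: C = -2, A = 1, then B = -1.
Therefore x_{14} = 14 + (-1) + (-2)·16384 = -32755.

-32755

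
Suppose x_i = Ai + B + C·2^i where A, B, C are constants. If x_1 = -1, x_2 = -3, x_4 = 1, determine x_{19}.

The three given values yield: A + B + 2C = -1; 2A + B + 4C = -3; 4A + B + 16C = 1.
Subtracting the first from the second: A + 2C = -2.
Subtracting the second from the third: 2A + 12C = 4.
Solving: C = 1, A = -4, then B = 1.
So x_i = -4·i + 1 + 1·2^i; at i=19 this is 524213.

524213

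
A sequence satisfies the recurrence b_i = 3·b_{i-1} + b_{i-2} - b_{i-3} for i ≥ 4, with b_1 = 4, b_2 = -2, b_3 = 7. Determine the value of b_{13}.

605022

b_4 = 15; b_5 = 54; b_6 = 170; b_7 = 549; b_8 = 1763; b_9 = 5668; b_{10} = 18218; b_{11} = 58559; b_{12} = 188227; b_{13} = 605022.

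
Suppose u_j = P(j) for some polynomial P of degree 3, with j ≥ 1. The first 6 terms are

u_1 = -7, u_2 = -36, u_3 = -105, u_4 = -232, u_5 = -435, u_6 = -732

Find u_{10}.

-3220

1st diffs: -29, -69, -127, -203, -297.
2nd diffs: -40, -58, -76, -94.
3rd diffs: -18, -18, -18 (constant).
Newton forward-difference form: u_j = -7 + (-29)·C(j-1,1) + (-40)·C(j-1,2) + (-18)·C(j-1,3).
At j = 10: j-1 = 9, so u_{10} = -7 - 261 - 1440 - 1512 = -3220.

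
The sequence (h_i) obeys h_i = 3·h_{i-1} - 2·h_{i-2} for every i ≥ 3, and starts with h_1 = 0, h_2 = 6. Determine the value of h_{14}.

Compute successive terms:
h_3 = 18;  h_4 = 42;  h_5 = 90;  …;  h_{11} = 6138;  h_{12} = 12282;  h_{13} = 24570;  h_{14} = 49146.
(Characteristic roots are 2 and 1.)

49146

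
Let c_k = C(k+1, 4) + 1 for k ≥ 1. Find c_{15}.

C(16, 4) = 1820, so c_{15} = 1821.

1821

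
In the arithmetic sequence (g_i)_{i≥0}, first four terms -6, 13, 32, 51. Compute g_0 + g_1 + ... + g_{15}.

Common difference d = 19.
g_i = -6 + (i - 0)·19.
g_{15} = 279; S = 16·(-6 + 279)/2 = 2184.

2184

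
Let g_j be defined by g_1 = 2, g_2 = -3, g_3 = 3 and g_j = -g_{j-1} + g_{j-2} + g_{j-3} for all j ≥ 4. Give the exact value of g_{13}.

g_4 = -4, g_5 = 4, g_6 = -5, g_7 = 5, g_8 = -6, g_9 = 6, g_{10} = -7, g_{11} = 7, g_{12} = -8, g_{13} = 8.

8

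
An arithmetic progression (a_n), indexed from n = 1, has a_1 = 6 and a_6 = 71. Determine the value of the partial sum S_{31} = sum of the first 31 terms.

Common difference d = (71 - 6) / (6 - 1) = 13.
a_n = 6 + (n - 1)·13.
a_{31} = 396; S = 31·(6 + 396)/2 = 6231.

6231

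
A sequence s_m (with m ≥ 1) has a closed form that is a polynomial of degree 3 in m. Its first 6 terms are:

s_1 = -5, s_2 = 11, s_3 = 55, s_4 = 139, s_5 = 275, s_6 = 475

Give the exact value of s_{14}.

1st diffs: 16, 44, 84, 136, 200.
2nd diffs: 28, 40, 52, 64.
3rd diffs: 12, 12, 12 (constant).
So s_m = 2m^3 + 2m^2 - 4m - 5.
Evaluating at m = 14 gives s_{14} = 5819.

5819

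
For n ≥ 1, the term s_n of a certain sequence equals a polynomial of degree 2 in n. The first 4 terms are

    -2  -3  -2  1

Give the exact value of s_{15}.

166

1st diffs: -1, 1, 3.
2nd diffs: 2, 2 (constant).
Newton forward-difference form: s_n = -2 + (-1)·C(n-1,1) + 2·C(n-1,2).
At n = 15: n-1 = 14, so s_{15} = -2 - 14 + 182 = 166.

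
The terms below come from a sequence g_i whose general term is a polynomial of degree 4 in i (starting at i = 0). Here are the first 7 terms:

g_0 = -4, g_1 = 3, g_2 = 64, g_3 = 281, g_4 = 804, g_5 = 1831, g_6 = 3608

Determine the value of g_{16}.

151068

1st diffs: 7, 61, 217, 523, 1027, 1777.
2nd diffs: 54, 156, 306, 504, 750.
3rd diffs: 102, 150, 198, 246.
4th diffs: 48, 48, 48 (constant).
Newton forward-difference form: g_i = -4 + 7·C(i,1) + 54·C(i,2) + 102·C(i,3) + 48·C(i,4).
At i = 16: i = 16, so g_{16} = -4 + 112 + 6480 + 57120 + 87360 = 151068.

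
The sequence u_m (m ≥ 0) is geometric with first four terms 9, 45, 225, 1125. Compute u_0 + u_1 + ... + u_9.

Common ratio r = 5.
u_m = 9·5^(m-0).
S = 9·(5^10 - 1)/(5 - 1) = 9·(9765625 - 1)/(4) = 21972654.

21972654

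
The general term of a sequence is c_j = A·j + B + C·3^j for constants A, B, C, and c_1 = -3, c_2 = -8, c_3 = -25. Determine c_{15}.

-14348893

The three given values yield: A + B + 3C = -3; 2A + B + 9C = -8; 3A + B + 27C = -25.
Subtracting the first from the second: A + 6C = -5.
Subtracting the second from the third: A + 18C = -17.
Solving: C = -1, A = 1, then B = -1.
So c_j = 1·j + (-1) + (-1)·3^j; at j=15 this is -14348893.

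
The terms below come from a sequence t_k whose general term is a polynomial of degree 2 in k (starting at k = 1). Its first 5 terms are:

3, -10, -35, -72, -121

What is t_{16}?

-1452

1st diffs: -13, -25, -37, -49.
2nd diffs: -12, -12, -12 (constant).
So t_k = -6k^2 + 5k + 4.
Evaluating at k = 16 gives t_{16} = -1452.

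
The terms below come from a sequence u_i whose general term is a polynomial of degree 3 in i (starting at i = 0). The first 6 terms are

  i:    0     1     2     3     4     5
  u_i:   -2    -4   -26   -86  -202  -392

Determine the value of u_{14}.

-8402

1st diffs: -2, -22, -60, -116, -190.
2nd diffs: -20, -38, -56, -74.
3rd diffs: -18, -18, -18 (constant).
Newton forward-difference form: u_i = -2 + (-2)·C(i,1) + (-20)·C(i,2) + (-18)·C(i,3).
At i = 14: i = 14, so u_{14} = -2 - 28 - 1820 - 6552 = -8402.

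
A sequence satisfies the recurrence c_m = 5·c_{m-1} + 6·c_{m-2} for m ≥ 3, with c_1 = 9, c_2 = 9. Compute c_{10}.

Iterate the recurrence:
c_3 = 99, c_4 = 549, c_5 = 3339, c_6 = 19989, c_7 = 119979, c_8 = 719829, c_9 = 4319019, c_{10} = 25914069.
(Characteristic roots are 6 and -1.)

25914069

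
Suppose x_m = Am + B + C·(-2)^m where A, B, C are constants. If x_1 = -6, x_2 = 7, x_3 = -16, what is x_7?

-252

At m = 1, 2, 3: A + B - 2C = -6; 2A + B + 4C = 7; 3A + B - 8C = -16.
Subtracting the first from the second: A + 6C = 13.
Subtracting the second from the third: A - 12C = -23.
Solving: C = 2, A = 1, then B = -3.
So x_m = 1·m + (-3) + 2·(-2)^m; at m=7 this is -252.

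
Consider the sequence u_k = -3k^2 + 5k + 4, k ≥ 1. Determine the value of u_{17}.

u_{17} = -3·17^2 + 5·17 + 4 = -778.

-778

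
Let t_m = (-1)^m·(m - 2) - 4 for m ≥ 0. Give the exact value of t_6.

0

(-1)^6 = 1; m - 2 at m=6 is 4; so t_6 = 0.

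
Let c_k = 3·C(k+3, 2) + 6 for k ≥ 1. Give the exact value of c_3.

C(6, 2) = 15, so c_3 = 51.

51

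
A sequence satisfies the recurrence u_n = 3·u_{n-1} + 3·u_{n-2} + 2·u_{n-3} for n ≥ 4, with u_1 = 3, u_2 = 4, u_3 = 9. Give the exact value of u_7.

2589

Iterate the recurrence:
u_4 = 45; u_5 = 170; u_6 = 663; u_7 = 2589.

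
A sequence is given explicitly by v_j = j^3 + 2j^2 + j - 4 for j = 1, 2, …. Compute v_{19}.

7596

v_{19} = 1·19^3 + 2·19^2 + 1·19 - 4 = 7596.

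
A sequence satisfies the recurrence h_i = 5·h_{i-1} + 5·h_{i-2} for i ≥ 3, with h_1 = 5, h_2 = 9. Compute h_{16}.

Applying the relation repeatedly:
h_3 = 70  h_4 = 395  h_5 = 2325  …  h_{13} = 3204828125  h_{14} = 18761390625  h_{15} = 109831093750  h_{16} = 642962421875.

642962421875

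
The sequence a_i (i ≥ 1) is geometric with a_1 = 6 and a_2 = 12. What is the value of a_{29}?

1610612736

Common ratio r = 2.
a_i = 6·2^(i-1).
a_{29} = 6·2^28 = 1610612736.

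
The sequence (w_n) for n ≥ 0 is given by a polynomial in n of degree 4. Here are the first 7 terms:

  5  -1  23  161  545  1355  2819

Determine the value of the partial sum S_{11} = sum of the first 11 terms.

1st diffs: -6, 24, 138, 384, 810, 1464.
2nd diffs: 30, 114, 246, 426, 654.
3rd diffs: 84, 132, 180, 228.
4th diffs: 48, 48, 48 (constant).
Newton forward-difference form: w_n = 5 + (-6)·C(n,1) + 30·C(n,2) + 84·C(n,3) + 48·C(n,4).
Continuing: 5213, 8861, 14135, 21455.
Summing n = 0..10 (11 terms) gives 54571.

54571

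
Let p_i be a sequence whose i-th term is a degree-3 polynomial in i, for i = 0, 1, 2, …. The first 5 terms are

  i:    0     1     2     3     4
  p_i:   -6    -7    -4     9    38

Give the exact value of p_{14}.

2528

1st diffs: -1, 3, 13, 29.
2nd diffs: 4, 10, 16.
3rd diffs: 6, 6 (constant).
Newton forward-difference form: p_i = -6 + (-1)·C(i,1) + 4·C(i,2) + 6·C(i,3).
At i = 14: i = 14, so p_{14} = -6 - 14 + 364 + 2184 = 2528.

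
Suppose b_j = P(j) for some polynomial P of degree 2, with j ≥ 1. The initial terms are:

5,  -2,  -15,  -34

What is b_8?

-170

1st diffs: -7, -13, -19.
2nd diffs: -6, -6 (constant).
Newton forward-difference form: b_j = 5 + (-7)·C(j-1,1) + (-6)·C(j-1,2).
At j = 8: j-1 = 7, so b_8 = 5 - 49 - 126 = -170.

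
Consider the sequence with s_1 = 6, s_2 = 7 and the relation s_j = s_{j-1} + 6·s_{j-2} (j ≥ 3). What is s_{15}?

Applying the relation repeatedly:
s_3 = 43  s_4 = 85  s_5 = 343  …  s_{12} = 668653  s_{13} = 2028487  s_{14} = 6040405  s_{15} = 18211327.
(Characteristic roots are 3 and -2.)

18211327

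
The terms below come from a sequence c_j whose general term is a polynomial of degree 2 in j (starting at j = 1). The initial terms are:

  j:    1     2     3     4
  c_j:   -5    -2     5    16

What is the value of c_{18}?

590

1st diffs: 3, 7, 11.
2nd diffs: 4, 4 (constant).
So c_j = 2j^2 - 3j - 4.
Evaluating at j = 18 gives c_{18} = 590.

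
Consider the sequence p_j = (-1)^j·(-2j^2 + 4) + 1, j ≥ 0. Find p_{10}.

-195

(-1)^10 = 1; -2j^2 + 4 at j=10 is -196; so p_{10} = -195.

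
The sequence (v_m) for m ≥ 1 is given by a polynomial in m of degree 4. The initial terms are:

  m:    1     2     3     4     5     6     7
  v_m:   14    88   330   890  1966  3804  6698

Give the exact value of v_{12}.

50658

1st diffs: 74, 242, 560, 1076, 1838, 2894.
2nd diffs: 168, 318, 516, 762, 1056.
3rd diffs: 150, 198, 246, 294.
4th diffs: 48, 48, 48 (constant).
Newton forward-difference form: v_m = 14 + 74·C(m-1,1) + 168·C(m-1,2) + 150·C(m-1,3) + 48·C(m-1,4).
At m = 12: m-1 = 11, so v_{12} = 14 + 814 + 9240 + 24750 + 15840 = 50658.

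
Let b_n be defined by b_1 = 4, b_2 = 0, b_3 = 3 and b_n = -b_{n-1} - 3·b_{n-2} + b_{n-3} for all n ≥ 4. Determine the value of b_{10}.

196

b_4 = 1; b_5 = -10; b_6 = 10; b_7 = 21; b_8 = -61; b_9 = 8; b_{10} = 196.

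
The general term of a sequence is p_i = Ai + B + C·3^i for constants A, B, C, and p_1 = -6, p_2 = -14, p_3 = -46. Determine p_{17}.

-258280262

The three given values yield: A + B + 3C = -6; 2A + B + 9C = -14; 3A + B + 27C = -46.
Subtracting the first from the second: A + 6C = -8.
Subtracting the second from the third: A + 18C = -32.
Solving: C = -2, A = 4, then B = -4.
So p_i = 4·i + (-4) + (-2)·3^i; at i=17 this is -258280262.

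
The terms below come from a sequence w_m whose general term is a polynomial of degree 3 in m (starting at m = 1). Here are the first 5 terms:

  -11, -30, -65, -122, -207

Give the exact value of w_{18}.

1st diffs: -19, -35, -57, -85.
2nd diffs: -16, -22, -28.
3rd diffs: -6, -6 (constant).
Newton forward-difference form: w_m = -11 + (-19)·C(m-1,1) + (-16)·C(m-1,2) + (-6)·C(m-1,3).
At m = 18: m-1 = 17, so w_{18} = -11 - 323 - 2176 - 4080 = -6590.

-6590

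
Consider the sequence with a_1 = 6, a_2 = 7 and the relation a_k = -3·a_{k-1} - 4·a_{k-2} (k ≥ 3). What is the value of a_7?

579

Compute successive terms:
a_3 = -45; a_4 = 107; a_5 = -141; a_6 = -5; a_7 = 579.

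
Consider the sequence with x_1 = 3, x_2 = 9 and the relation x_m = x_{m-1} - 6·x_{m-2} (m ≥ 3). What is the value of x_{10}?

6417

Iterate the recurrence:
x_3 = -9;  x_4 = -63;  x_5 = -9;  x_6 = 369;  x_7 = 423;  x_8 = -1791;  x_9 = -4329;  x_{10} = 6417.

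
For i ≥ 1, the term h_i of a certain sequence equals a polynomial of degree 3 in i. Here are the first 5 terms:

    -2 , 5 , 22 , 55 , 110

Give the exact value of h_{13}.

2062

1st diffs: 7, 17, 33, 55.
2nd diffs: 10, 16, 22.
3rd diffs: 6, 6 (constant).
Newton forward-difference form: h_i = -2 + 7·C(i-1,1) + 10·C(i-1,2) + 6·C(i-1,3).
At i = 13: i-1 = 12, so h_{13} = -2 + 84 + 660 + 1320 = 2062.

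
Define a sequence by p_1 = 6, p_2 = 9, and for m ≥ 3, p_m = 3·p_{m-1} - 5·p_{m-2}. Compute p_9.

3453

Applying the relation repeatedly:
p_3 = -3  p_4 = -54  p_5 = -147  p_6 = -171  p_7 = 222  p_8 = 1521  p_9 = 3453.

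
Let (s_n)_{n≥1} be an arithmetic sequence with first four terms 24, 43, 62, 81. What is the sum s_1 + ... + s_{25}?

Common difference d = 19.
s_n = 24 + (n - 1)·19.
s_{25} = 480; S = 25·(24 + 480)/2 = 6300.

6300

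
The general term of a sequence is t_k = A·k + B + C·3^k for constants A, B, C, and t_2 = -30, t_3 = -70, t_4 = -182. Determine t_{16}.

Write the equations: 2A + B + 9C = -30; 3A + B + 27C = -70; 4A + B + 81C = -182.
Subtracting the first from the second: A + 18C = -40.
Subtracting the second from the third: A + 54C = -112.
Solving: C = -2, A = -4, then B = -4.
Therefore t_{16} = -64 + (-4) + (-2)·43046721 = -86093510.

-86093510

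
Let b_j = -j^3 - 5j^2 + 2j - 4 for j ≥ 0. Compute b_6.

-388

b_6 = -1·6^3 - 5·6^2 + 2·6 - 4 = -388.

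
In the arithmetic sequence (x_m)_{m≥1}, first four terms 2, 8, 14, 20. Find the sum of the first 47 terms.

6580

Common difference d = 6.
x_m = 2 + (m - 1)·6.
x_{47} = 278; S = 47·(2 + 278)/2 = 6580.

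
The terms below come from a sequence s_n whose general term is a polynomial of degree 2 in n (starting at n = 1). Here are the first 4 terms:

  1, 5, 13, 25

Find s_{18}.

1st diffs: 4, 8, 12.
2nd diffs: 4, 4 (constant).
So s_n = 2n^2 - 2n + 1.
Evaluating at n = 18 gives s_{18} = 613.

613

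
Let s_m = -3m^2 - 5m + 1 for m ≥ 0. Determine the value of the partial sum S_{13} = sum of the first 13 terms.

Over m = 0..12: Σm = 78, Σm² = 650.
Total = (-3)·650 + (-5)·78 + (1)·13 = -2327.

-2327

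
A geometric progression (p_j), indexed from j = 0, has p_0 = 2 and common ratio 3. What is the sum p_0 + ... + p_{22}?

p_j = 2·3^(j-0).
S = 2·(3^23 - 1)/(3 - 1) = 2·(94143178827 - 1)/(2) = 94143178826.

94143178826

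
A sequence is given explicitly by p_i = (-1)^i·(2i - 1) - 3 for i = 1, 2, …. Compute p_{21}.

(-1)^21 = -1; 2i - 1 at i=21 is 41; so p_{21} = -44.

-44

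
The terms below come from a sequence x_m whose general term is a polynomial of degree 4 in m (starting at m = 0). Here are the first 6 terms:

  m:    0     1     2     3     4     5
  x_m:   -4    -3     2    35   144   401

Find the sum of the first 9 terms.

1st diffs: 1, 5, 33, 109, 257.
2nd diffs: 4, 28, 76, 148.
3rd diffs: 24, 48, 72.
4th diffs: 24, 24 (constant).
Newton forward-difference form: x_m = -4 + 1·C(m,1) + 4·C(m,2) + 24·C(m,3) + 24·C(m,4).
Continuing: 902, 1767, 3140.
Summing m = 0..8 (9 terms) gives 6384.

6384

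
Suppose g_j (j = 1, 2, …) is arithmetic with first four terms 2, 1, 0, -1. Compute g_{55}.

Common difference d = -1.
g_j = 2 + (j - 1)·(-1).
g_{55} = 2 + 54·(-1) = -52.

-52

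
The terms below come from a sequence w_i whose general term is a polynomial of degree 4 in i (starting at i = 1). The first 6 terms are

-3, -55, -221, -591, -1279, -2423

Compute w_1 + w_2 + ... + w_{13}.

-131937

1st diffs: -52, -166, -370, -688, -1144.
2nd diffs: -114, -204, -318, -456.
3rd diffs: -90, -114, -138.
4th diffs: -24, -24 (constant).
So w_i = -i^4 - 5i^3 - 2i^2 + 4i + 1.
Continuing: …, -4185, -6751, -10331, -15159, …, w_{13} = -39831.
Summing i = 1..13 (13 terms) gives -131937.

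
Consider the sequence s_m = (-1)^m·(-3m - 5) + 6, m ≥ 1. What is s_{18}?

-53

(-1)^18 = 1; -3m - 5 at m=18 is -59; so s_{18} = -53.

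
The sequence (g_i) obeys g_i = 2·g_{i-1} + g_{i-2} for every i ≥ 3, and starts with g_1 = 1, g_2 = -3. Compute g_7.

g_3 = -5;  g_4 = -13;  g_5 = -31;  g_6 = -75;  g_7 = -181.

-181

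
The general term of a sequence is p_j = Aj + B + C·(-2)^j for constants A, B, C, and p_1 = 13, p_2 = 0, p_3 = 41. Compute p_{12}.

-12226

The three given values yield: A + B - 2C = 13; 2A + B + 4C = 0; 3A + B - 8C = 41.
Subtracting the first from the second: A + 6C = -13.
Subtracting the second from the third: A - 12C = 41.
Solving: C = -3, A = 5, then B = 2.
So p_j = 5·j + 2 + (-3)·(-2)^j; at j=12 this is -12226.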